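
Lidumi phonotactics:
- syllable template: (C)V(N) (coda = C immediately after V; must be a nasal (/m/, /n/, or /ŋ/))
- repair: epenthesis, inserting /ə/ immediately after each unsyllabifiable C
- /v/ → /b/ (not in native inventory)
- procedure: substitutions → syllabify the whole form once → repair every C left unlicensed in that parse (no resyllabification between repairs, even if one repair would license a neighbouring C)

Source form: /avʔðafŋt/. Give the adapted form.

abəʔəðafəŋətə

Substitution: /v/ → /b/, giving /abʔðafŋt/.
Syllabifying with onset maximization leaves /b/, /ʔ/, /f/, /ŋ/, /t/ stranded (only a nasal (/m/, /n/, or /ŋ/) is licensed in coda position; onsets are limited to one consonant).
Epenthesis after each stranded consonant: /b/ → /bə/, /ʔ/ → /ʔə/, /f/ → /fə/, /ŋ/ → /ŋə/, /t/ → /tə/.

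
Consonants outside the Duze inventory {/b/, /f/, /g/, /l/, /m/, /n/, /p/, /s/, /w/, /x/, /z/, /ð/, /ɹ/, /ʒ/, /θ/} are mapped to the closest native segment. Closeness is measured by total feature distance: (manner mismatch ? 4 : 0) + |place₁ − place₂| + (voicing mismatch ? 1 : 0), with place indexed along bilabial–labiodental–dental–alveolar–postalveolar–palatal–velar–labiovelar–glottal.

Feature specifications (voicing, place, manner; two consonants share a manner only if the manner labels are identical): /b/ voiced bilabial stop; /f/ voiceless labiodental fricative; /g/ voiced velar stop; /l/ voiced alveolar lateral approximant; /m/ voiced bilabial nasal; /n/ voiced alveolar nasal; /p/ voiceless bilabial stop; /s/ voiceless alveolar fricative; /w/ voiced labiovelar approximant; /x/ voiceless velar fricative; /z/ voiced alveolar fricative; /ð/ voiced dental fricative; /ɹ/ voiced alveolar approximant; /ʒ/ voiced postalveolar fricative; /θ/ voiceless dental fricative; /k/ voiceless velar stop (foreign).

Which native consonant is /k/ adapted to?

/g/ is closest: same manner (stop), place distance 0 (velar→velar), voicing differs (+1); total 1. Next closest is /x/ at distance 4.

g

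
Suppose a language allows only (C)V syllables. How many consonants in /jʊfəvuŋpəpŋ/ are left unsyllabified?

Under (C)V, the unsyllabifiable consonants are /ŋ/, /p/, /ŋ/ (no codas are permitted; onsets are limited to one consonant).

3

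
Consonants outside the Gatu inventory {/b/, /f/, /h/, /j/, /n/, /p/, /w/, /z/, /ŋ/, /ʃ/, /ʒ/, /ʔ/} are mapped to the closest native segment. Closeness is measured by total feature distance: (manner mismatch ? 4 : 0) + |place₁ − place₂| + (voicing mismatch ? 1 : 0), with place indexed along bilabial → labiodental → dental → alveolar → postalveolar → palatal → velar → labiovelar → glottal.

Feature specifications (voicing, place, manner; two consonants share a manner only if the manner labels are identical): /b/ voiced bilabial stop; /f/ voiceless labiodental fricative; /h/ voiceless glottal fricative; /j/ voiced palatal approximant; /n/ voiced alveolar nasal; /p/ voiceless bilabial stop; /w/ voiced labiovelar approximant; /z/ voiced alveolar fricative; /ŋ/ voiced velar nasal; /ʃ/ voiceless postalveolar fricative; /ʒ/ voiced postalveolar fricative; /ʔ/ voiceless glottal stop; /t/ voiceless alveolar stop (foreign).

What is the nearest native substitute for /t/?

/p/ is closest: same manner (stop), place distance 3 (alveolar→bilabial), same voicing; total 3. Next closest is /b/ at distance 4.

p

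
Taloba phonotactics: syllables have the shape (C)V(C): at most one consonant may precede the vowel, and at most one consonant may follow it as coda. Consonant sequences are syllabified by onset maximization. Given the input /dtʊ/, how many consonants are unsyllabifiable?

Syllabifying with onset maximization leaves /d/ stranded (at most one coda consonant is licensed; onsets are limited to one consonant).

1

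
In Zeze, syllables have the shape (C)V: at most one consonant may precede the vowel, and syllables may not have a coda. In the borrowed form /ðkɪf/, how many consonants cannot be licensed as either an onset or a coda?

The consonants /ð/, /f/ cannot be parsed into a legal (C)V syllable (no codas are permitted; onsets are limited to one consonant).

2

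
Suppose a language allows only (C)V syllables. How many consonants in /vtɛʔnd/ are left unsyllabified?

Syllabifying with onset maximization leaves /v/, /ʔ/, /n/, /d/ stranded (no codas are permitted; onsets are limited to one consonant).

4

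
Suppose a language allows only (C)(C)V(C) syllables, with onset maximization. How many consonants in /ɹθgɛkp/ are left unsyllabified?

Syllabifying with onset maximization leaves /ɹ/, /p/ stranded (at most one coda consonant is licensed; onsets may contain at most 2 consonants).

2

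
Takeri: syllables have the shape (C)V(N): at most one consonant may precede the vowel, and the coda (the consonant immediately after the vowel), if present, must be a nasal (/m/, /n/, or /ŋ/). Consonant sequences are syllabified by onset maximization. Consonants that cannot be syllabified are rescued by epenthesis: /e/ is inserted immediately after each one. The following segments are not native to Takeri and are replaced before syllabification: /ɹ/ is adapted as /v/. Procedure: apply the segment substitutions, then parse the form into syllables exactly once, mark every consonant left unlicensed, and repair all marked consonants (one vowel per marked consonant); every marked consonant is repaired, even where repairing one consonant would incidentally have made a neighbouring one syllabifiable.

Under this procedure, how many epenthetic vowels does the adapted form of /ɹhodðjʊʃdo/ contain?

4

After substitution the input is /vhodðjʊʃdo/.
The unsyllabifiable consonants are /v/, /d/, /ð/, /ʃ/; each receives one epenthetic vowel.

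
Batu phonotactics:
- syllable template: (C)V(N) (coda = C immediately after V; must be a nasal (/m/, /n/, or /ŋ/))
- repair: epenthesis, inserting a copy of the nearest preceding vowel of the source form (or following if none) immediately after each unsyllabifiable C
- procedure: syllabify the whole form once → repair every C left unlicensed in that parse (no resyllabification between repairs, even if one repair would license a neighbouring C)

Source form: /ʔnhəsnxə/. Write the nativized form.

The consonants /ʔ/, /n/, /s/, /n/ cannot be parsed into a legal (C)V(N) syllable (only a nasal (/m/, /n/, or /ŋ/) is licensed in coda position; onsets are limited to one consonant).
Each unlicensed consonant becomes the onset of a new syllable: /ʔ/ → /ʔə/, /n/ → /nə/, /s/ → /sə/, /n/ → /nə/.

ʔənəhəsənəxə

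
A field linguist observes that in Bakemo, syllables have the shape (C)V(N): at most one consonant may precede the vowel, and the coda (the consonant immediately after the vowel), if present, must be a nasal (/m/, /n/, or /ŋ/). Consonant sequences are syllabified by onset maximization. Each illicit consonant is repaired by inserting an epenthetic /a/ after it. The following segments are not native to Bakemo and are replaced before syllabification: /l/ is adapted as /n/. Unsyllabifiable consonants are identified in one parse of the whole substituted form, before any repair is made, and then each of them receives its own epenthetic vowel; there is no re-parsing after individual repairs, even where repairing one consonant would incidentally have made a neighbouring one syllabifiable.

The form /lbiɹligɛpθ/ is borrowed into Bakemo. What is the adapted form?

Substitution: /l/ → /n/, giving /nbiɹnigɛpθ/.
Under (C)V(N), the unsyllabifiable consonants are /n/, /ɹ/, /p/, /θ/ (only a nasal (/m/, /n/, or /ŋ/) is licensed in coda position; onsets are limited to one consonant).
Each unlicensed consonant becomes the onset of a new syllable: /n/ → /na/, /ɹ/ → /ɹa/, /p/ → /pa/, /θ/ → /θa/.

nabiɹanigɛpaθa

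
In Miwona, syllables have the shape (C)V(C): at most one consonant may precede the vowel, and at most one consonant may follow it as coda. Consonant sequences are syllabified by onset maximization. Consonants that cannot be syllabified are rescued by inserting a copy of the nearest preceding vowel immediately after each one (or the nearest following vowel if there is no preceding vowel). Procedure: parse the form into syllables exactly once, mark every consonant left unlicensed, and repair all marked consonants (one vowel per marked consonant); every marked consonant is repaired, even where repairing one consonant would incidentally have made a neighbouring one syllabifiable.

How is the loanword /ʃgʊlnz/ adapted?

Syllabifying with onset maximization leaves /ʃ/, /n/, /z/ stranded (at most one coda consonant is licensed; onsets are limited to one consonant).
Epenthesis after each stranded consonant: /ʃ/ → /ʃʊ/, /n/ → /nʊ/, /z/ → /zʊ/.

ʃʊgʊlnʊzʊ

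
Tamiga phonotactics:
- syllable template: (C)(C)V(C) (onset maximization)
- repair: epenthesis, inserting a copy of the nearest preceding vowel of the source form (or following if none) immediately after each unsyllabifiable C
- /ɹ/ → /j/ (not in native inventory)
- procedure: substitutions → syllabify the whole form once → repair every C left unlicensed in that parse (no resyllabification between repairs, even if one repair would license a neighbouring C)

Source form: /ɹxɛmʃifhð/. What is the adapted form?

jxɛmʃifhiði

Substitution: /ɹ/ → /j/, giving /jxɛmʃifhð/.
Under (C)(C)V(C), the unsyllabifiable consonants are /h/, /ð/ (at most one coda consonant is licensed; onsets may contain at most 2 consonants).
Epenthesis after each stranded consonant: /h/ → /hi/, /ð/ → /ði/.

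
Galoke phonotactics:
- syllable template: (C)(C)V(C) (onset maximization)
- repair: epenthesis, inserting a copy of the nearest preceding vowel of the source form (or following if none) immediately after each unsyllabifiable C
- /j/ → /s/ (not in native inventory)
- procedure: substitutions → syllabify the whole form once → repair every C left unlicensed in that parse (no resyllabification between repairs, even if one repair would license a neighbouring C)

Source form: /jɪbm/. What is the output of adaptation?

Substitution: /j/ → /s/, giving /sɪbm/.
The consonants /m/ cannot be parsed into a legal (C)(C)V(C) syllable (at most one coda consonant is licensed; onsets may contain at most 2 consonants).
Each unlicensed consonant becomes the onset of a new syllable: /m/ → /mɪ/.

sɪbmɪ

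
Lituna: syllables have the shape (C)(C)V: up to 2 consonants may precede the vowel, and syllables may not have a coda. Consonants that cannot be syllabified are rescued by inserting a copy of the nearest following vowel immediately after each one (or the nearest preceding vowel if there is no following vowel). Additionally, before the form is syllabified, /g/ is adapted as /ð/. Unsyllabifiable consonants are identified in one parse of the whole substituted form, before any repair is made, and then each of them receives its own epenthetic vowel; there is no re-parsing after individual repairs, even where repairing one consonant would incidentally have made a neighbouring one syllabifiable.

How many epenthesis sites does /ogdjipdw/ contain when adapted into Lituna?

After substitution the input is /oðdjipdw/.
The unsyllabifiable consonants are /ð/, /p/, /d/, /w/; each receives one epenthetic vowel.

4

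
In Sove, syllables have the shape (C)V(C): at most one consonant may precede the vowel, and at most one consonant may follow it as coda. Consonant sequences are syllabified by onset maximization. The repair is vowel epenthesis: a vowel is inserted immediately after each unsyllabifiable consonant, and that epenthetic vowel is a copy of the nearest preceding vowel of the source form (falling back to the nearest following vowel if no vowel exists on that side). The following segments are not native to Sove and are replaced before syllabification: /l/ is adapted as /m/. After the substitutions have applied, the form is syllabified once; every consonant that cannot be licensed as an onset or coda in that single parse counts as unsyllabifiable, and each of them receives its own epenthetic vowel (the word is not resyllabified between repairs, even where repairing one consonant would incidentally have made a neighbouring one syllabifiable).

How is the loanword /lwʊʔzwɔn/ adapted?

mʊwʊʔzʊwɔn

Substitution: /l/ → /m/, giving /mwʊʔzwɔn/.
The consonants /m/, /z/ cannot be parsed into a legal (C)V(C) syllable (at most one coda consonant is licensed; onsets are limited to one consonant).
Inserting the epenthetic vowel yields /m/ → /mʊ/, /z/ → /zʊ/.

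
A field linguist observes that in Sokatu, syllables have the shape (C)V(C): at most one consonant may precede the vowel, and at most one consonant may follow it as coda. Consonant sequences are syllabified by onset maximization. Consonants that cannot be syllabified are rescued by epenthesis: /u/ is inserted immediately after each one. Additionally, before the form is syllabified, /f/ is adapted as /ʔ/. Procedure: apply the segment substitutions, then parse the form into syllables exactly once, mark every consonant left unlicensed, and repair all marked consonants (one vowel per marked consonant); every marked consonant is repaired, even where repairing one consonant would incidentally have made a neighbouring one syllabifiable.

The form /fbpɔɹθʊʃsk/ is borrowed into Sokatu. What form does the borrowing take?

ʔubupɔɹθʊʃsuku

Substitution: /f/ → /ʔ/, giving /ʔbpɔɹθʊʃsk/.
Under (C)V(C), the unsyllabifiable consonants are /ʔ/, /b/, /s/, /k/ (at most one coda consonant is licensed; onsets are limited to one consonant).
Epenthesis after each stranded consonant: /ʔ/ → /ʔu/, /b/ → /bu/, /s/ → /su/, /k/ → /ku/.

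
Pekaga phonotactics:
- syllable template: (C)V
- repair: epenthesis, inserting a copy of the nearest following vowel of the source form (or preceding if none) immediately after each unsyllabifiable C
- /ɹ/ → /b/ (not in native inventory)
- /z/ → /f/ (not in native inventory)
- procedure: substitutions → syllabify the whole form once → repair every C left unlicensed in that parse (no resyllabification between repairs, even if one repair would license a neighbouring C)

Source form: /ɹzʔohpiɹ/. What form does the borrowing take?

bofoʔohipibi

Substitution: /ɹ/ → /b/, /z/ → /f/, giving /bfʔohpib/.
Under (C)V, the unsyllabifiable consonants are /b/, /f/, /h/, /b/ (no codas are permitted; onsets are limited to one consonant).
Each unlicensed consonant becomes the onset of a new syllable: /b/ → /bo/, /f/ → /fo/, /h/ → /hi/, /b/ → /bi/.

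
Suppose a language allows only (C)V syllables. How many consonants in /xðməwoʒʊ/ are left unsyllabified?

Under (C)V, the unsyllabifiable consonants are /x/, /ð/ (no codas are permitted; onsets are limited to one consonant).

2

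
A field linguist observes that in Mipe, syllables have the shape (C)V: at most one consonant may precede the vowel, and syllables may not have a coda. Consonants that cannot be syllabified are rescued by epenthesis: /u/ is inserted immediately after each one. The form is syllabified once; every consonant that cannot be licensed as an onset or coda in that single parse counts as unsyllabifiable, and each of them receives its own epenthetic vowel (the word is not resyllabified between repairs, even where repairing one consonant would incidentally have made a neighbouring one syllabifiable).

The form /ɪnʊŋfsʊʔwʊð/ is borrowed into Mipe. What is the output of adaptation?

ɪnʊŋufusʊʔuwʊðu

The consonants /ŋ/, /f/, /ʔ/, /ð/ cannot be parsed into a legal (C)V syllable (no codas are permitted; onsets are limited to one consonant).
Each unlicensed consonant becomes the onset of a new syllable: /ŋ/ → /ŋu/, /f/ → /fu/, /ʔ/ → /ʔu/, /ð/ → /ðu/.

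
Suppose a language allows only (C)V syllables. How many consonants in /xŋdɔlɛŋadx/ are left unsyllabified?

The consonants /x/, /ŋ/, /d/, /x/ cannot be parsed into a legal (C)V syllable (no codas are permitted; onsets are limited to one consonant).

4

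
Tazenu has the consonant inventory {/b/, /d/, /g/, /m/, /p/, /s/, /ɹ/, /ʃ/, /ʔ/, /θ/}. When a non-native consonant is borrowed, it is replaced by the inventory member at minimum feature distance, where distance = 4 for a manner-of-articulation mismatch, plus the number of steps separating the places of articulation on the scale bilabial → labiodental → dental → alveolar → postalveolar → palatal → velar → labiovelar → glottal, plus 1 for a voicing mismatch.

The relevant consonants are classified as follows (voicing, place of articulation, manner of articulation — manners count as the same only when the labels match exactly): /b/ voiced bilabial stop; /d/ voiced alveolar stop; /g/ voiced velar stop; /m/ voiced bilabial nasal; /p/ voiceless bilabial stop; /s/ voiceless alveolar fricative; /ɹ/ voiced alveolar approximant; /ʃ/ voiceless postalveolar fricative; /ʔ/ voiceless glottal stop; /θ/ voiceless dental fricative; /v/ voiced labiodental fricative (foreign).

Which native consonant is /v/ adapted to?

/θ/ is closest: same manner (fricative), place distance 1 (labiodental→dental), voicing differs (+1); total 2. Next closest is /s/ at distance 3.

θ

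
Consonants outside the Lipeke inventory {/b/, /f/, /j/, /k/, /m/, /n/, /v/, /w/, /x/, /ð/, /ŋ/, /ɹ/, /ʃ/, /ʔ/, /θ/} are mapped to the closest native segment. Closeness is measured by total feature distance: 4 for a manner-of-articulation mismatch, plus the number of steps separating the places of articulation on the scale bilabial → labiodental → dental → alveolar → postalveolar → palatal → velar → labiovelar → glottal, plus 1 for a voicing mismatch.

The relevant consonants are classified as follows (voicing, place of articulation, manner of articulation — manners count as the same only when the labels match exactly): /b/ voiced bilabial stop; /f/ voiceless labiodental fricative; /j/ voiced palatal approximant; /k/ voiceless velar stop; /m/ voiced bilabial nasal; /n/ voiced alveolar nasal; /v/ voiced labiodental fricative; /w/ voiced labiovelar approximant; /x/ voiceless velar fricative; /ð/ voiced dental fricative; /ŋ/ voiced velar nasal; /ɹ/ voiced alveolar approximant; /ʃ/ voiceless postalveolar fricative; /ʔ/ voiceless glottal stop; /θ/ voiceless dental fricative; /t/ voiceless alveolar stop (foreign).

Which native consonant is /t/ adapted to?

/k/ is closest: same manner (stop), place distance 3 (alveolar→velar), same voicing; total 3. Next closest is /b/ at distance 4.

k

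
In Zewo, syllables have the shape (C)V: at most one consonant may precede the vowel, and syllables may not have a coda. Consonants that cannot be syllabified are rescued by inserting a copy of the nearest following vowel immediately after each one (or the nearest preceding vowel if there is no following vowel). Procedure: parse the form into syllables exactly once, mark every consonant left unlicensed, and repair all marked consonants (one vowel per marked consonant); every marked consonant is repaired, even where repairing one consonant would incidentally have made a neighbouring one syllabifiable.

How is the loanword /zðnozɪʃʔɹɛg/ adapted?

zoðonozɪʃɛʔɛɹɛgɛ

The consonants /z/, /ð/, /ʃ/, /ʔ/, /g/ cannot be parsed into a legal (C)V syllable (no codas are permitted; onsets are limited to one consonant).
Each unlicensed consonant becomes the onset of a new syllable: /z/ → /zo/, /ð/ → /ðo/, /ʃ/ → /ʃɛ/, /ʔ/ → /ʔɛ/, /g/ → /gɛ/.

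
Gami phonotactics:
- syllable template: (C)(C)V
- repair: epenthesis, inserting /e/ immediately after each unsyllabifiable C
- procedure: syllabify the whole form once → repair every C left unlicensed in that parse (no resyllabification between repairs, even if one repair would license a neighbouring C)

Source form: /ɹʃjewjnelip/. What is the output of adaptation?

Syllabifying with onset maximization leaves /ɹ/, /w/, /p/ stranded (no codas are permitted; onsets may contain at most 2 consonants).
Each unlicensed consonant becomes the onset of a new syllable: /ɹ/ → /ɹe/, /w/ → /we/, /p/ → /pe/.

ɹeʃjewejnelipe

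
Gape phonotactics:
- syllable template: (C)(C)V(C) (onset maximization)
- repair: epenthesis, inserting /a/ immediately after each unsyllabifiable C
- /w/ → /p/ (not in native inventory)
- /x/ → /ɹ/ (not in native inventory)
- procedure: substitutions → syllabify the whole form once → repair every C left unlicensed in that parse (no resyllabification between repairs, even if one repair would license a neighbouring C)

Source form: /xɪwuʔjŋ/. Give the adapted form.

Substitution: /x/ → /ɹ/, /w/ → /p/, giving /ɹɪpuʔjŋ/.
Under (C)(C)V(C), the unsyllabifiable consonants are /j/, /ŋ/ (at most one coda consonant is licensed; onsets may contain at most 2 consonants).
Epenthesis after each stranded consonant: /j/ → /ja/, /ŋ/ → /ŋa/.

ɹɪpuʔjaŋa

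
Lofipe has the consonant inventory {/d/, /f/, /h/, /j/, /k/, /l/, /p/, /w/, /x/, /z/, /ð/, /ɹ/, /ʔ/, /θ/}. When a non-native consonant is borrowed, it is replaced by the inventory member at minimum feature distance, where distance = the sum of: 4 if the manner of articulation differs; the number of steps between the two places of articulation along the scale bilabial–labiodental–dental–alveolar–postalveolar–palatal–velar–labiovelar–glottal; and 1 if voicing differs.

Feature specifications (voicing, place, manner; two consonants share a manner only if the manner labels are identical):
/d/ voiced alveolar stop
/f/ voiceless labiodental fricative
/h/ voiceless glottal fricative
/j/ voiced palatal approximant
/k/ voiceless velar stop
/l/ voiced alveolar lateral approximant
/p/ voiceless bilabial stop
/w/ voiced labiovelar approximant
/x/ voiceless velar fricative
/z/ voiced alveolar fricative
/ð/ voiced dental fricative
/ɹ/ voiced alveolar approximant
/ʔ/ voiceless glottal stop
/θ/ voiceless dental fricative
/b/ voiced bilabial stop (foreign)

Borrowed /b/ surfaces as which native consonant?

/p/ is closest: same manner (stop), place distance 0 (bilabial→bilabial), voicing differs (+1); total 1. Next closest is /d/ at distance 3.

p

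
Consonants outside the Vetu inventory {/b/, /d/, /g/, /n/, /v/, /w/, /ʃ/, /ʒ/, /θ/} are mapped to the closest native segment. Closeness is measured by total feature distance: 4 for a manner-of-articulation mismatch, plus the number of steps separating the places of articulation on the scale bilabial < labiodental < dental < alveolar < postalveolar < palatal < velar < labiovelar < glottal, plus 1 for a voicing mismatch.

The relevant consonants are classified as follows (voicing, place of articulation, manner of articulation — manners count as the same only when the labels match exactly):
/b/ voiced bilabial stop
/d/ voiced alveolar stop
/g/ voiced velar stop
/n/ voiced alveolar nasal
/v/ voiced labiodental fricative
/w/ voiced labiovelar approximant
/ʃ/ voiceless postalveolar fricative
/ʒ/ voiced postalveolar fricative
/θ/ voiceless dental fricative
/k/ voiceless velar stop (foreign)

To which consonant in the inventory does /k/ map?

g

/g/ is closest: same manner (stop), place distance 0 (velar→velar), voicing differs (+1); total 1. Next closest is /d/ at distance 4.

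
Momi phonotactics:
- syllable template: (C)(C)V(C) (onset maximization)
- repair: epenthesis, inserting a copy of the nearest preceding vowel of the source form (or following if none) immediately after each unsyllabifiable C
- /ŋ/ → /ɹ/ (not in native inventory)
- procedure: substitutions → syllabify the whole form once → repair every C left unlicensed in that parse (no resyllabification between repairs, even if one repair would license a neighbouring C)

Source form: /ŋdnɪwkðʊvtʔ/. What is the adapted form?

Substitution: /ŋ/ → /ɹ/, giving /ɹdnɪwkðʊvtʔ/.
Syllabifying with onset maximization leaves /ɹ/, /t/, /ʔ/ stranded (at most one coda consonant is licensed; onsets may contain at most 2 consonants).
Inserting the epenthetic vowel yields /ɹ/ → /ɹɪ/, /t/ → /tʊ/, /ʔ/ → /ʔʊ/.

ɹɪdnɪwkðʊvtʊʔʊ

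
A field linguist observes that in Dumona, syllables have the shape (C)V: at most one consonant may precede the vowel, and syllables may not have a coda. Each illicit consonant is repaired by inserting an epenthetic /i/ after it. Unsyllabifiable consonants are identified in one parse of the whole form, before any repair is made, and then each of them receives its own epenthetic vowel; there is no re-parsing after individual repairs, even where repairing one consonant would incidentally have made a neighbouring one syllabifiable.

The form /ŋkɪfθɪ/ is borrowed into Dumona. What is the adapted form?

Syllabifying with onset maximization leaves /ŋ/, /f/ stranded (no codas are permitted; onsets are limited to one consonant).
Each unlicensed consonant becomes the onset of a new syllable: /ŋ/ → /ŋi/, /f/ → /fi/.

ŋikɪfiθɪ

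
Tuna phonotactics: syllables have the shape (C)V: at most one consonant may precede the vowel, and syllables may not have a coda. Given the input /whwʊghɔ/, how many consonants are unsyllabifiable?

3

Under (C)V, the unsyllabifiable consonants are /w/, /h/, /g/ (no codas are permitted; onsets are limited to one consonant).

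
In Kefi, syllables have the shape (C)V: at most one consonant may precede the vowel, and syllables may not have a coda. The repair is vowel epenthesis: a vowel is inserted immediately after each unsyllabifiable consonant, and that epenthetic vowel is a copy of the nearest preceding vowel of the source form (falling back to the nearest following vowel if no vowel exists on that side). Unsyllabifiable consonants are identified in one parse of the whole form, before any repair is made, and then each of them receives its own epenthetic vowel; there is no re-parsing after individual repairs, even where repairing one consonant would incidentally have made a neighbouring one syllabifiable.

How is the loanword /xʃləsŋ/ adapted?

Syllabifying with onset maximization leaves /x/, /ʃ/, /s/, /ŋ/ stranded (no codas are permitted; onsets are limited to one consonant).
Inserting the epenthetic vowel yields /x/ → /xə/, /ʃ/ → /ʃə/, /s/ → /sə/, /ŋ/ → /ŋə/.

xəʃələsəŋə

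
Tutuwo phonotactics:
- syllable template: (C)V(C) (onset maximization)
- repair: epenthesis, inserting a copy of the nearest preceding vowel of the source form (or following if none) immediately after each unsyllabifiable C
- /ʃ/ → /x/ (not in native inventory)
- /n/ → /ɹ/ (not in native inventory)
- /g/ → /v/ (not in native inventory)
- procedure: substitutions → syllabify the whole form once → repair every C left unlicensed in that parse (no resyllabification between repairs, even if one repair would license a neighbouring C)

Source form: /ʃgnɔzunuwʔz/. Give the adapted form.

xɔvɔɹɔzuɹuwʔuzu

Substitution: /ʃ/ → /x/, /g/ → /v/, /n/ → /ɹ/, giving /xvɹɔzuɹuwʔz/.
Syllabifying with onset maximization leaves /x/, /v/, /ʔ/, /z/ stranded (at most one coda consonant is licensed; onsets are limited to one consonant).
Inserting the epenthetic vowel yields /x/ → /xɔ/, /v/ → /vɔ/, /ʔ/ → /ʔu/, /z/ → /zu/.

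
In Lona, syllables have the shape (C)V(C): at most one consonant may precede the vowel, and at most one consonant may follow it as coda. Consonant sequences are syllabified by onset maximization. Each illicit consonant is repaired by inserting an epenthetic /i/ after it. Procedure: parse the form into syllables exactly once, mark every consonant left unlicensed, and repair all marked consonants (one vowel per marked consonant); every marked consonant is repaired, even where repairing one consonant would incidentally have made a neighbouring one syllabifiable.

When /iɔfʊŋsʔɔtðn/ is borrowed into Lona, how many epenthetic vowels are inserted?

3

The unsyllabifiable consonants are /s/, /ð/, /n/; each receives one epenthetic vowel.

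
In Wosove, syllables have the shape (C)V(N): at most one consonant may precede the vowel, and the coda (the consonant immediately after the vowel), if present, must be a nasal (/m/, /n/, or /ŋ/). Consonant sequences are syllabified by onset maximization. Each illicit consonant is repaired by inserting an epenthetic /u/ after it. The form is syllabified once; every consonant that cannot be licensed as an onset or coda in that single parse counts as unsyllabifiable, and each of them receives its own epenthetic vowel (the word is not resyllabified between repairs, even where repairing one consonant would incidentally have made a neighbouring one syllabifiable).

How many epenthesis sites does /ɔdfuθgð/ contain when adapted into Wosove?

4

The unsyllabifiable consonants are /d/, /θ/, /g/, /ð/; each receives one epenthetic vowel.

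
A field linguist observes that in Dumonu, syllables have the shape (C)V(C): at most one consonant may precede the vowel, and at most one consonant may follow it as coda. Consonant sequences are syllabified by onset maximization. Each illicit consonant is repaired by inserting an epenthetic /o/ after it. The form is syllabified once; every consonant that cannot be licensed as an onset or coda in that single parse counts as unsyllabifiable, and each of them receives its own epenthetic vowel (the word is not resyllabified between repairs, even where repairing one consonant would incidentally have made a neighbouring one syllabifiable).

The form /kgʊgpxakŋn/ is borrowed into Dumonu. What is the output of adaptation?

kogʊgpoxakŋono

The consonants /k/, /p/, /ŋ/, /n/ cannot be parsed into a legal (C)V(C) syllable (at most one coda consonant is licensed; onsets are limited to one consonant).
Each unlicensed consonant becomes the onset of a new syllable: /k/ → /ko/, /p/ → /po/, /ŋ/ → /ŋo/, /n/ → /no/.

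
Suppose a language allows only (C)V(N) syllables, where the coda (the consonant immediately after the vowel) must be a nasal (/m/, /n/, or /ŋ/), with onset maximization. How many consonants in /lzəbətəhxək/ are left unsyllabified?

3

The consonants /l/, /h/, /k/ cannot be parsed into a legal (C)V(N) syllable (only a nasal (/m/, /n/, or /ŋ/) is licensed in coda position; onsets are limited to one consonant).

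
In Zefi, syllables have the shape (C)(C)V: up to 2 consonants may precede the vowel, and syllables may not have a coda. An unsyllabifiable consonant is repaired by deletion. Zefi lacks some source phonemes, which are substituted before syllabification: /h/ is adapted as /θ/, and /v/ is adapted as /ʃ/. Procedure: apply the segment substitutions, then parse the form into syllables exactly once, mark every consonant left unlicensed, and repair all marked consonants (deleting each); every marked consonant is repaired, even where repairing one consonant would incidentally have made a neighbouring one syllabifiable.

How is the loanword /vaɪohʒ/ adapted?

ʃaɪo

Substitution: /v/ → /ʃ/, /h/ → /θ/, giving /ʃaɪoθʒ/.
The consonants /θ/, /ʒ/ cannot be parsed into a legal (C)(C)V syllable (no codas are permitted; onsets may contain at most 2 consonants).
Deleting the stranded consonants removes /θ/, /ʒ/.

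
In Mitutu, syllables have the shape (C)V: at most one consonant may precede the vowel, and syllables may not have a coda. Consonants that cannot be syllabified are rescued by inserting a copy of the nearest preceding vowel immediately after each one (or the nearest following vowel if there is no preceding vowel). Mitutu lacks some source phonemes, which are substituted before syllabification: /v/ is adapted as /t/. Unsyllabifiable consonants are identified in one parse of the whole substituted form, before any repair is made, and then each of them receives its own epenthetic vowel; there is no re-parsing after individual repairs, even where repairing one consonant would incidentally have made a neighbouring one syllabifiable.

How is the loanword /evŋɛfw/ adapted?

Substitution: /v/ → /t/, giving /etŋɛfw/.
Under (C)V, the unsyllabifiable consonants are /t/, /f/, /w/ (no codas are permitted; onsets are limited to one consonant).
Inserting the epenthetic vowel yields /t/ → /te/, /f/ → /fɛ/, /w/ → /wɛ/.

eteŋɛfɛwɛ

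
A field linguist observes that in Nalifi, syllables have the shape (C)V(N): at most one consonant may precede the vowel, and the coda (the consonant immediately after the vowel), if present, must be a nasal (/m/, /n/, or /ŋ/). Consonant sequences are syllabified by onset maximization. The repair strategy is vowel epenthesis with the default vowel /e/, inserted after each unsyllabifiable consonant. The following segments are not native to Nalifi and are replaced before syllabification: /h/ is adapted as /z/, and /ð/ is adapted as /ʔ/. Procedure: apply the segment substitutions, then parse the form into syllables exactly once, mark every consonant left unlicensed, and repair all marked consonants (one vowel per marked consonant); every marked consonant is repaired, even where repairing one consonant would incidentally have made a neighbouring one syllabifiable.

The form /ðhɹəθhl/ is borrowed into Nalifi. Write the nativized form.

ʔezeɹəθezele

Substitution: /ð/ → /ʔ/, /h/ → /z/, giving /ʔzɹəθzl/.
Syllabifying with onset maximization leaves /ʔ/, /z/, /θ/, /z/, /l/ stranded (only a nasal (/m/, /n/, or /ŋ/) is licensed in coda position; onsets are limited to one consonant).
Epenthesis after each stranded consonant: /ʔ/ → /ʔe/, /z/ → /ze/, /θ/ → /θe/, /z/ → /ze/, /l/ → /le/.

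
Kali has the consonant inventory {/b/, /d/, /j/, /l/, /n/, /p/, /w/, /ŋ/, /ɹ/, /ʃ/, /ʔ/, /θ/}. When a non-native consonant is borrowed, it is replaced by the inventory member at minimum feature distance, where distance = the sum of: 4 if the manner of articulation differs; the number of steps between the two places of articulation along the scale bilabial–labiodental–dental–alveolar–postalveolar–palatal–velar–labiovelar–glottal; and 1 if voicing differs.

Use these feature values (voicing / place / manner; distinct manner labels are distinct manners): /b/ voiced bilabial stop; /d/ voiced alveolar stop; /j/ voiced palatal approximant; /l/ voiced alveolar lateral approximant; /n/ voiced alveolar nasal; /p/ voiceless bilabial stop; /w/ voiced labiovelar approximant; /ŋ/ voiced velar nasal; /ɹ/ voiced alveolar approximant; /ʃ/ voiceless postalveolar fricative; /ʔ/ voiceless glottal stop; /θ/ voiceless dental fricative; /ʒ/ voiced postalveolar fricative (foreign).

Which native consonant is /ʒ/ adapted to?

/ʃ/ is closest: same manner (fricative), place distance 0 (postalveolar→postalveolar), voicing differs (+1); total 1. Next closest is /θ/ at distance 3.

ʃ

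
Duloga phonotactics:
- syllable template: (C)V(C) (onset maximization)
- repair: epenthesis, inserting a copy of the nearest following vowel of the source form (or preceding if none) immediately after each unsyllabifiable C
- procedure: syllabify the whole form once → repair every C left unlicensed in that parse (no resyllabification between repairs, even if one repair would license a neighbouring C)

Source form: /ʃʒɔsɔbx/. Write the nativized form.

The consonants /ʃ/, /x/ cannot be parsed into a legal (C)V(C) syllable (at most one coda consonant is licensed; onsets are limited to one consonant).
Epenthesis after each stranded consonant: /ʃ/ → /ʃɔ/, /x/ → /xɔ/.

ʃɔʒɔsɔbxɔ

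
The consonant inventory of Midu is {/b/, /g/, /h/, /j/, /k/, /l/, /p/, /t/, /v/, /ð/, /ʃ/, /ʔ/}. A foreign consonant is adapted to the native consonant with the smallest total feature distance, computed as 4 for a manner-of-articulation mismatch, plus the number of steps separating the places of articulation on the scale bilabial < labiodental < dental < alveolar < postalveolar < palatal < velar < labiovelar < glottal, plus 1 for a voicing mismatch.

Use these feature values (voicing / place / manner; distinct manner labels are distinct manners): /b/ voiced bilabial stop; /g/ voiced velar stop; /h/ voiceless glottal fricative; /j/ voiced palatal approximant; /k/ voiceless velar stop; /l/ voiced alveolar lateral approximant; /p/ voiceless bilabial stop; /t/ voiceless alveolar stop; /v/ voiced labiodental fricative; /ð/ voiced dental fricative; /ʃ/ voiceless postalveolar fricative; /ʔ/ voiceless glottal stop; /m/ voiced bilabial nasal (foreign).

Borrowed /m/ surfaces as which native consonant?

b

/b/ is closest: manner differs (nasal→stop, +4), place distance 0 (bilabial→bilabial), same voicing; total 4. Next closest is /p/ at distance 5.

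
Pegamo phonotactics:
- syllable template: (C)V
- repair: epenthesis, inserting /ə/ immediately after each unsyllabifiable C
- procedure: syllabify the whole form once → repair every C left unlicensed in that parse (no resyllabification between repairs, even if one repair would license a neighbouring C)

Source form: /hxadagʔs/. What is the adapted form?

Syllabifying with onset maximization leaves /h/, /g/, /ʔ/, /s/ stranded (no codas are permitted; onsets are limited to one consonant).
Inserting the epenthetic vowel yields /h/ → /hə/, /g/ → /gə/, /ʔ/ → /ʔə/, /s/ → /sə/.

həxadagəʔəsə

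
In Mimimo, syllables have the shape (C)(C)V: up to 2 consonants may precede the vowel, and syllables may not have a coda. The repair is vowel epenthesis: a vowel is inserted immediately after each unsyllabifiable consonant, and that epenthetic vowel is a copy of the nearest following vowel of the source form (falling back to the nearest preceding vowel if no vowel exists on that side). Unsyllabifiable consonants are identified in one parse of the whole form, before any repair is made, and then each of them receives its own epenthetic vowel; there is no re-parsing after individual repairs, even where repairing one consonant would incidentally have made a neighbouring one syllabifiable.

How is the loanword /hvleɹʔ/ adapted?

hevleɹeʔe

The consonants /h/, /ɹ/, /ʔ/ cannot be parsed into a legal (C)(C)V syllable (no codas are permitted; onsets may contain at most 2 consonants).
Inserting the epenthetic vowel yields /h/ → /he/, /ɹ/ → /ɹe/, /ʔ/ → /ʔe/.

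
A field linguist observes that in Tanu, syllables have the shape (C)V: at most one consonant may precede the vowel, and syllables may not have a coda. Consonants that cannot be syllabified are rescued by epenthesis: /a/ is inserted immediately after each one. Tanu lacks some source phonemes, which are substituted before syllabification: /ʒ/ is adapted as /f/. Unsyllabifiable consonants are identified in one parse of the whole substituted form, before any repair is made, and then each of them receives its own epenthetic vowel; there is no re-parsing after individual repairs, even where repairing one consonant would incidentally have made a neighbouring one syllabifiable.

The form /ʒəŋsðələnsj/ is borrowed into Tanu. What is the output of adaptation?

Substitution: /ʒ/ → /f/, giving /fəŋsðələnsj/.
Syllabifying with onset maximization leaves /ŋ/, /s/, /n/, /s/, /j/ stranded (no codas are permitted; onsets are limited to one consonant).
Inserting the epenthetic vowel yields /ŋ/ → /ŋa/, /s/ → /sa/, /n/ → /na/, /s/ → /sa/, /j/ → /ja/.

fəŋasaðələnasaja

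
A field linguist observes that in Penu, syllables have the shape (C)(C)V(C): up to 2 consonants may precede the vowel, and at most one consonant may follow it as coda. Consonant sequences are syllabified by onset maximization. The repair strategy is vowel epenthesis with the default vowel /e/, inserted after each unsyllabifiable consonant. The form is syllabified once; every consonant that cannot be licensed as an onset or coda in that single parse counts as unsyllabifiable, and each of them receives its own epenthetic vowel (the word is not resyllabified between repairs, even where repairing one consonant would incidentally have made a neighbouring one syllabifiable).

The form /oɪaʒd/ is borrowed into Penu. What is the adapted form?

The consonants /d/ cannot be parsed into a legal (C)(C)V(C) syllable (at most one coda consonant is licensed; onsets may contain at most 2 consonants).
Inserting the epenthetic vowel yields /d/ → /de/.

oɪaʒde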